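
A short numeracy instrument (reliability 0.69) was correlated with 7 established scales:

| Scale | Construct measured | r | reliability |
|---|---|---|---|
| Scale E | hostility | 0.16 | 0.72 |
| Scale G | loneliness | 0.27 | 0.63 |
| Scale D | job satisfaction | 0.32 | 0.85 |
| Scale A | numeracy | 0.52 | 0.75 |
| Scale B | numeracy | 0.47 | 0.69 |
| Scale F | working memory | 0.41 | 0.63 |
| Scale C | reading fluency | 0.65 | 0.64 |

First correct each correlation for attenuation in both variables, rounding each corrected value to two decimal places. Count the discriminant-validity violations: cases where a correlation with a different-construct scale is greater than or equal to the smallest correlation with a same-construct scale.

1

Disattenuated r (r / √(r_scale · r_new)):
  Scale E (disc): 0.16 / √(0.72·0.69) = 0.23
  Scale G (disc): 0.27 / √(0.63·0.69) = 0.41
  Scale D (disc): 0.32 / √(0.85·0.69) = 0.42
  Scale A (conv): 0.52 / √(0.75·0.69) = 0.72
  Scale B (conv): 0.47 / √(0.69·0.69) = 0.68
  Scale F (disc): 0.41 / √(0.63·0.69) = 0.62
  Scale C (disc): 0.65 / √(0.64·0.69) = 0.98
Smallest convergent = 0.68. Discriminant values: 0.23, 0.41, 0.42, 0.62, 0.98; count ≥ 0.68 → 1.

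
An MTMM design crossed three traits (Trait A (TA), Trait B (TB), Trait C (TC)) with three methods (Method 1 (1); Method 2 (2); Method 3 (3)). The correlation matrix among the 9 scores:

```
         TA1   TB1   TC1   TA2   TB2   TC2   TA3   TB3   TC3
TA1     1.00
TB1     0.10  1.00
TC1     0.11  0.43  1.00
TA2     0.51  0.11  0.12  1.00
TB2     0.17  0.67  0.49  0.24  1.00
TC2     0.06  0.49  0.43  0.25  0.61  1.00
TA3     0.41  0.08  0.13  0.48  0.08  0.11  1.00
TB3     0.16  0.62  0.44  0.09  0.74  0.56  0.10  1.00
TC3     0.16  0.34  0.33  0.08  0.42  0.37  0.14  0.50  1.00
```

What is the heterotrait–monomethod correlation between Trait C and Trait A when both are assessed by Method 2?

Different traits, same method: r(TC2, TA2) = 0.25.

0.25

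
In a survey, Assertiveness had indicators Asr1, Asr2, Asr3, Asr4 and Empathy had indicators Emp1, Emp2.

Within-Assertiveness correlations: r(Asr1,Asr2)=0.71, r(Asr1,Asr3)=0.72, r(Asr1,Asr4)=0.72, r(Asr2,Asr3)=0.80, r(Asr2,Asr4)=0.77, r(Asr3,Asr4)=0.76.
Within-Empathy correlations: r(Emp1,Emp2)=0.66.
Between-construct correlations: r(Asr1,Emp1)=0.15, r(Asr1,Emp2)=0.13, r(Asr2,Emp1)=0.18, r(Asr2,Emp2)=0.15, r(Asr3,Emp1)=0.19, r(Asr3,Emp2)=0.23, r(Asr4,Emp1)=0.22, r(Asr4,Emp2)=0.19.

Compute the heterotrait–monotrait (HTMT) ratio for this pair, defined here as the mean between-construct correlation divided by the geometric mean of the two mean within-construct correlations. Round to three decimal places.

Mean between = 1.44/8 = 0.1800.
Mean within-Asr = 4.48/6 = 0.7467; mean within-Emp = 0.66/1 = 0.6600.
Geometric mean = √(0.7467 × 0.6600) = 0.7020.
HTMT = 0.1800 / 0.7020 = 0.256.

0.256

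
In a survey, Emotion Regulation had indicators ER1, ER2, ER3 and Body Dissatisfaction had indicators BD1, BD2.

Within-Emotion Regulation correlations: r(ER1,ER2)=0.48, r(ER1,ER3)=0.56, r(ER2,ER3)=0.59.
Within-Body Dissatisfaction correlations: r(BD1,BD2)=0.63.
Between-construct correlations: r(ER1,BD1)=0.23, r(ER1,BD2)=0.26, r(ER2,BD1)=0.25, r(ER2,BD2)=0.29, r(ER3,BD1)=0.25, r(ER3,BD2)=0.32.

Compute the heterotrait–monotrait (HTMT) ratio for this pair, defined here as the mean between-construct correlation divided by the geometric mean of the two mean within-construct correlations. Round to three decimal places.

0.456

Between-construct mean = 1.60/6 = 0.2667.
Mean within-ER = 1.63/3 = 0.5433; mean within-BD = 0.63/1 = 0.6300.
Geometric mean = √(0.5433 × 0.6300) = 0.5850.
HTMT = 0.2667 / 0.5850 = 0.456.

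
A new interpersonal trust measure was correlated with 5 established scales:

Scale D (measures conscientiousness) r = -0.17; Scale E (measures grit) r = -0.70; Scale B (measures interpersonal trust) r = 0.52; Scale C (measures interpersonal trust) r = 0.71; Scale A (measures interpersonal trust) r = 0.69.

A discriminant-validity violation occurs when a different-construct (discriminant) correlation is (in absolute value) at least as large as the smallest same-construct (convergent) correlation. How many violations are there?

Convergent (same construct = interpersonal trust): Scale B, Scale C, Scale A.
Smallest convergent = 0.52. Discriminant |r|: 0.17, 0.70; count ≥ 0.52 → 1.

1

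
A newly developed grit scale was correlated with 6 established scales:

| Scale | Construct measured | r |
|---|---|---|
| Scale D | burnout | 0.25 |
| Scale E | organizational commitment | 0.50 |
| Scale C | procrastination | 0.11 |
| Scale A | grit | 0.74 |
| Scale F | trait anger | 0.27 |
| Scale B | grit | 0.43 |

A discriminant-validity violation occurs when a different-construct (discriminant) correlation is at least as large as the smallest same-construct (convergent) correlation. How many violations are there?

1

Convergent (same construct = grit): Scale A, Scale B.
Smallest convergent = 0.43. Discriminant values: 0.25, 0.50, 0.11, 0.27; count ≥ 0.43 → 1.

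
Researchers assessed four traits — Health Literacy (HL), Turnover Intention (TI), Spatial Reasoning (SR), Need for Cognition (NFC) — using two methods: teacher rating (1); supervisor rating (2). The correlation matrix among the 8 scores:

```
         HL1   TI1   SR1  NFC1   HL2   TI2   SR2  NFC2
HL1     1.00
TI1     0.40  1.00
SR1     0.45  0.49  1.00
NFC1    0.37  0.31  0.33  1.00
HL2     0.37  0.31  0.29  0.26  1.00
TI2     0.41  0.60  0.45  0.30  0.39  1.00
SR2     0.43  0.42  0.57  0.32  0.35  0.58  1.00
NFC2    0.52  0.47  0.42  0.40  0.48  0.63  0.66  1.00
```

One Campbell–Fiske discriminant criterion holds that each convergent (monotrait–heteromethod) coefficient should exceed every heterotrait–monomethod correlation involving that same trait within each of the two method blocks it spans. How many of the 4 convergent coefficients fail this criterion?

4

Convergent coefficients and their comparison sets:
HL (methods 1·2): 0.37 vs {0.40, 0.39, 0.45, 0.35, 0.37, 0.48} → fail.
TI (methods 1·2): 0.60 vs {0.40, 0.39, 0.49, 0.58, 0.31, 0.63} → fail.
SR (methods 1·2): 0.57 vs {0.45, 0.35, 0.49, 0.58, 0.33, 0.66} → fail.
NFC (methods 1·2): 0.40 vs {0.37, 0.48, 0.31, 0.63, 0.33, 0.66} → fail.
4 of 4 fail.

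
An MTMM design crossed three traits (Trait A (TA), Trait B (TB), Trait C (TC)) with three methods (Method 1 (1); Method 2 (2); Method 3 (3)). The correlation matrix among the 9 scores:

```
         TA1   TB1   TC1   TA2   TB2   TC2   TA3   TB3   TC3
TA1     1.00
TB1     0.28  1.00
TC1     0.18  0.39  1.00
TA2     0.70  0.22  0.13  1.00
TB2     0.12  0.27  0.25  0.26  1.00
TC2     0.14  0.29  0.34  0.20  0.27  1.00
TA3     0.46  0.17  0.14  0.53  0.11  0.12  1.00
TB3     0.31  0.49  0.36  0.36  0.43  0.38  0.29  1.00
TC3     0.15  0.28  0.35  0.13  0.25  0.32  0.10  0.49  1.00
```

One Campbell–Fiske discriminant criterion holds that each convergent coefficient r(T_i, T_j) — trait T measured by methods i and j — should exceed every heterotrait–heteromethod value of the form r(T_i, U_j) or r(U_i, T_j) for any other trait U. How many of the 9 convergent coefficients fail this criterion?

Each convergent coefficient versus the relevant comparison correlations:
TA (methods 1·2): 0.70 vs {0.12, 0.22, 0.14, 0.13} → pass.
TA (methods 1·3): 0.46 vs {0.31, 0.17, 0.15, 0.14} → pass.
TA (methods 2·3): 0.53 vs {0.36, 0.11, 0.13, 0.12} → pass.
TB (methods 1·2): 0.27 vs {0.22, 0.12, 0.29, 0.25} → fail.
TB (methods 1·3): 0.49 vs {0.17, 0.31, 0.28, 0.36} → pass.
TB (methods 2·3): 0.43 vs {0.11, 0.36, 0.25, 0.38} → pass.
TC (methods 1·2): 0.34 vs {0.13, 0.14, 0.25, 0.29} → pass.
TC (methods 1·3): 0.35 vs {0.14, 0.15, 0.36, 0.28} → fail.
TC (methods 2·3): 0.32 vs {0.12, 0.13, 0.38, 0.25} → fail.
3 of 9 fail.

3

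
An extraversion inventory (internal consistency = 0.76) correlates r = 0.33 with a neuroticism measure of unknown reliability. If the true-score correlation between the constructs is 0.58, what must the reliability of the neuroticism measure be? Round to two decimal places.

r_true = r_obs / √(r_xx · r_yy) ⇒ 0.58 = 0.33 / √(0.76 · r_yy).
√(0.76 · r_yy) = 0.33 / 0.58 = 0.5690; 0.76 · r_yy = 0.3238; r_yy = 0.3238 / 0.76 ≈ 0.43.

0.43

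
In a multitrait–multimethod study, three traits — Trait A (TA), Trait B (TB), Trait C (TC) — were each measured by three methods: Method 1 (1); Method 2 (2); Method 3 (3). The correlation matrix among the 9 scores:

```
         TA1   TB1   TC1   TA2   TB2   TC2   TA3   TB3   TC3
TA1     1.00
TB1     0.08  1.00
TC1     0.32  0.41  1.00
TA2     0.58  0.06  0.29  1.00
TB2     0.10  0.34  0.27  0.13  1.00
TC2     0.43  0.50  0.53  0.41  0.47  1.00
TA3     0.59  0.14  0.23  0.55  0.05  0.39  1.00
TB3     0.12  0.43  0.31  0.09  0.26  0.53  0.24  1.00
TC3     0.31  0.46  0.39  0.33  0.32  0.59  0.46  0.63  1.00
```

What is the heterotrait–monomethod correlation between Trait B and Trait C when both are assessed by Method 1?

Different traits, same method: r(TB1, TC1) = 0.41.

0.41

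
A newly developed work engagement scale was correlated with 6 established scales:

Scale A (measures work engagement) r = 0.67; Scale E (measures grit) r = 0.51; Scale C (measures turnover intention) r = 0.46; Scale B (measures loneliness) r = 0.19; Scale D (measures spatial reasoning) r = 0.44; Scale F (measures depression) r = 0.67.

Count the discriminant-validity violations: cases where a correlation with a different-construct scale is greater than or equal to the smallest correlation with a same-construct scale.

Convergent (same construct = work engagement): Scale A.
Smallest convergent = 0.67. Discriminant values: 0.51, 0.46, 0.19, 0.44, 0.67; count ≥ 0.67 → 1.

1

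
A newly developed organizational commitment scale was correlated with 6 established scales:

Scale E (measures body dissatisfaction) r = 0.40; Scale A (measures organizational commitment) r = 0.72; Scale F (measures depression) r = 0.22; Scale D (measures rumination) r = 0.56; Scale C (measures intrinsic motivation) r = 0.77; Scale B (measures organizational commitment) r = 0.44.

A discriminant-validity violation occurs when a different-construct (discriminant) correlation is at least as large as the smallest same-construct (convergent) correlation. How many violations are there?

Convergent (same construct = organizational commitment): Scale A, Scale B.
Smallest convergent = 0.44. Discriminant values: 0.40, 0.22, 0.56, 0.77; count ≥ 0.44 → 2.

2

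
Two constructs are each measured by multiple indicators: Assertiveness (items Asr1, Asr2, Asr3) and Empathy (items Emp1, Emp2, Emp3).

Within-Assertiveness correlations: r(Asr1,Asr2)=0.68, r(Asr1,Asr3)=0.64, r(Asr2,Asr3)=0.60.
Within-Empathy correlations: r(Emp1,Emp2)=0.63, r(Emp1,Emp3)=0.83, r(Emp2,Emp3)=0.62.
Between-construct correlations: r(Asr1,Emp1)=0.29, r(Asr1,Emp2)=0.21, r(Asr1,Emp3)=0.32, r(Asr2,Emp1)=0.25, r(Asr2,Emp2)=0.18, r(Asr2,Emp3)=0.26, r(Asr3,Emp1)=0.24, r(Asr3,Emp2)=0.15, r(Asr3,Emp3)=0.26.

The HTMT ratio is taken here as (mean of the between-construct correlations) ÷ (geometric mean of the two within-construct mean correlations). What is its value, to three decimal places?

Mean between = 2.16/9 = 0.2400.
Mean within-Asr = 1.92/3 = 0.6400; mean within-Emp = 2.08/3 = 0.6933.
Geometric mean = √(0.6400 × 0.6933) = 0.6661.
HTMT = 0.2400 / 0.6661 = 0.360.

0.360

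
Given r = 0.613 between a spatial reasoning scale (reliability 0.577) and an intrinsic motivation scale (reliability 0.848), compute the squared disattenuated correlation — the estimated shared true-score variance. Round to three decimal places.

Disattenuated r = 0.613 / √(0.577 × 0.848) = 0.613 / 0.6995 = 0.8763.
Shared true-score variance = 0.8763² = 0.7679 ≈ 0.768.

0.768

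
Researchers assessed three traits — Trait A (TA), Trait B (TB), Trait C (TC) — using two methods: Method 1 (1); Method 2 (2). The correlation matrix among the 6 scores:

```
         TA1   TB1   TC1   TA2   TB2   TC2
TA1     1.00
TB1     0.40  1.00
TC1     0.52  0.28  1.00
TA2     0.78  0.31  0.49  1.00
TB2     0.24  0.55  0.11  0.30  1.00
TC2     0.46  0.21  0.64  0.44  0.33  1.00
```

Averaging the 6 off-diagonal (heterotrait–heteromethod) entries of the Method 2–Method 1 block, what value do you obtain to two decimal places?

0.30

HTHM values (method 2 × method 1): 0.31, 0.49, 0.24, 0.11, 0.46, 0.21; mean = 1.82/6 = 0.30.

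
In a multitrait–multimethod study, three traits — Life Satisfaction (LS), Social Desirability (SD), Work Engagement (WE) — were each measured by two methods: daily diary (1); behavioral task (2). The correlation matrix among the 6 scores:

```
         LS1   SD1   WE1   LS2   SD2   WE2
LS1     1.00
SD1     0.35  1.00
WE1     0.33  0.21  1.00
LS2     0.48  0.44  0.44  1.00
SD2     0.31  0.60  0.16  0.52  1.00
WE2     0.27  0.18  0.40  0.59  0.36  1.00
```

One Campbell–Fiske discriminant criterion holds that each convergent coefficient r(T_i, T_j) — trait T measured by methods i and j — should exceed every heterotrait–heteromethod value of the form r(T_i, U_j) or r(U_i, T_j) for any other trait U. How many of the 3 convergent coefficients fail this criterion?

Checking each validity diagonal entry against its comparison values:
LS (methods 1·2): 0.48 vs {0.31, 0.44, 0.27, 0.44} → pass.
SD (methods 1·2): 0.60 vs {0.44, 0.31, 0.18, 0.16} → pass.
WE (methods 1·2): 0.40 vs {0.44, 0.27, 0.16, 0.18} → fail.
1 of 3 fail.

1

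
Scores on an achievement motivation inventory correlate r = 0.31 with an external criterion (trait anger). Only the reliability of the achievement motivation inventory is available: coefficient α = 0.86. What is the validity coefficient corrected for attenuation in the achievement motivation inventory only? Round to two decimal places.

0.33

Single correction: r_c = r_obs / √r_xx = 0.31 / √0.86 = 0.31 / 0.9274 ≈ 0.33.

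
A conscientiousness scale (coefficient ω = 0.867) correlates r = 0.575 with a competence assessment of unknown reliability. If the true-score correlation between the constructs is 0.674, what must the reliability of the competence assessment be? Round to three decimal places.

r_true = r_obs / √(r_xx · r_yy) ⇒ 0.674 = 0.575 / √(0.867 · r_yy).
√(0.867 · r_yy) = 0.575 / 0.674 = 0.8531; 0.867 · r_yy = 0.7278; r_yy = 0.7278 / 0.867 ≈ 0.839.

0.839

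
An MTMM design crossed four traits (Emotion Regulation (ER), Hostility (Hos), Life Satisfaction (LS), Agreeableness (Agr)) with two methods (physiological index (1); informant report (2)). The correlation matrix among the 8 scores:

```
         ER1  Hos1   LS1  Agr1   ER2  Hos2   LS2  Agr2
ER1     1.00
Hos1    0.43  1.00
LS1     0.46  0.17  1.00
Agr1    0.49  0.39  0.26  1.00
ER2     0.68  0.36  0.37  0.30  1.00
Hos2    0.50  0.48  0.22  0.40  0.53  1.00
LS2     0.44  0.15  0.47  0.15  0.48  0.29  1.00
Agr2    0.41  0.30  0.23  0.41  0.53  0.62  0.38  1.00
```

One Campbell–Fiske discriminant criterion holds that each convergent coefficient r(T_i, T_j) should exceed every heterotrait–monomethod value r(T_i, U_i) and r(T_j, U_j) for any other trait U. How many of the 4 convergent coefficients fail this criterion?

3

Convergent coefficients and their comparison sets:
ER (methods 1·2): 0.68 vs {0.43, 0.53, 0.46, 0.48, 0.49, 0.53} → pass.
Hos (methods 1·2): 0.48 vs {0.43, 0.53, 0.17, 0.29, 0.39, 0.62} → fail.
LS (methods 1·2): 0.47 vs {0.46, 0.48, 0.17, 0.29, 0.26, 0.38} → fail.
Agr (methods 1·2): 0.41 vs {0.49, 0.53, 0.39, 0.62, 0.26, 0.38} → fail.
3 of 4 fail.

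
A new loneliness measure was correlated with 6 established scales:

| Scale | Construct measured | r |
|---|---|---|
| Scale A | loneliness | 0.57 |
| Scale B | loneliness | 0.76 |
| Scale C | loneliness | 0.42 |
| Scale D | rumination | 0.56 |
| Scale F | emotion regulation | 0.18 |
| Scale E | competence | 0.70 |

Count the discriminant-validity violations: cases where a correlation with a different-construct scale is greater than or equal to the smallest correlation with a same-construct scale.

2

Convergent (same construct = loneliness): Scale A, Scale B, Scale C.
Smallest convergent = 0.42. Discriminant values: 0.56, 0.18, 0.70; count ≥ 0.42 → 2.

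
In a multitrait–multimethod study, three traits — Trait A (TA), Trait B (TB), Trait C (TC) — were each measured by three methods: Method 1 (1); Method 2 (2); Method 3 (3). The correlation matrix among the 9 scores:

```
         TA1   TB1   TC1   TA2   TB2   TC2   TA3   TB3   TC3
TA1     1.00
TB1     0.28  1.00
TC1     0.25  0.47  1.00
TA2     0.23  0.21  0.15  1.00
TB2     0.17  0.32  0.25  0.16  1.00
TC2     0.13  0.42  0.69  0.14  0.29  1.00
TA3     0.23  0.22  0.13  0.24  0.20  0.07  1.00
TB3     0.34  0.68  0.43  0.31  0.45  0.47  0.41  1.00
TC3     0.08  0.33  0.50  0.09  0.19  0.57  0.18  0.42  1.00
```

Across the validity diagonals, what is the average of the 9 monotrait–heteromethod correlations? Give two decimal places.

0.43

Convergent values: 0.23, 0.23, 0.24, 0.32, 0.68, 0.45, 0.69, 0.50, 0.57; mean = 3.91/9 = 0.43.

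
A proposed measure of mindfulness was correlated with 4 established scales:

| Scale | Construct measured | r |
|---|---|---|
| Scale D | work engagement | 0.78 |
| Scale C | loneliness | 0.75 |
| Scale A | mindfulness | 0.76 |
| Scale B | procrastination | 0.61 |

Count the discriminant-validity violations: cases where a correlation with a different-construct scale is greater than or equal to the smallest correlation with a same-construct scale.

1

Convergent (same construct = mindfulness): Scale A.
Smallest convergent = 0.76. Discriminant values: 0.78, 0.75, 0.61; count ≥ 0.76 → 1.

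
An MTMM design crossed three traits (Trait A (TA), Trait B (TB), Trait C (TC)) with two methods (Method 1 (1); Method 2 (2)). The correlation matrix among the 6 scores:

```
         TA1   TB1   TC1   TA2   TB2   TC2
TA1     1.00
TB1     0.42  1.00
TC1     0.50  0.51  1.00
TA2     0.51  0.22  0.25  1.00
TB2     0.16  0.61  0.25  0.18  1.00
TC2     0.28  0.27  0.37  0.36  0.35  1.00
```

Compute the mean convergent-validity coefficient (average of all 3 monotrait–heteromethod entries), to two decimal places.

0.50

Convergent values: 0.51, 0.61, 0.37; mean = 1.49/3 = 0.50.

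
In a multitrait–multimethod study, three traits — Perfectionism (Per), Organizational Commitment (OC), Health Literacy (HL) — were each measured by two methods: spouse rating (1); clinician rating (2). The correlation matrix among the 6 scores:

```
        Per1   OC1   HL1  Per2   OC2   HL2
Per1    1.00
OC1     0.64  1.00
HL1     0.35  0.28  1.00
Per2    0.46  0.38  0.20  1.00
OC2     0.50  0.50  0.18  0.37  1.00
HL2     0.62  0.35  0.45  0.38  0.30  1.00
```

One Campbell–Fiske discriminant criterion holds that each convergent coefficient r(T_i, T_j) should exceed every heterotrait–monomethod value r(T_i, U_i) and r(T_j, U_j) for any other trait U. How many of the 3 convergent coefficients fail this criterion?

2

Each convergent coefficient versus the relevant comparison correlations:
Per (methods 1·2): 0.46 vs {0.64, 0.37, 0.35, 0.38} → fail.
OC (methods 1·2): 0.50 vs {0.64, 0.37, 0.28, 0.30} → fail.
HL (methods 1·2): 0.45 vs {0.35, 0.38, 0.28, 0.30} → pass.
2 of 3 fail.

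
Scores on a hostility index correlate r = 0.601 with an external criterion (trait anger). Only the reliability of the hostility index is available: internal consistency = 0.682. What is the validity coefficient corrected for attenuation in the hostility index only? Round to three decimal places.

0.728

Single correction: r_c = r_obs / √r_xx = 0.601 / √0.682 = 0.601 / 0.8258 ≈ 0.728.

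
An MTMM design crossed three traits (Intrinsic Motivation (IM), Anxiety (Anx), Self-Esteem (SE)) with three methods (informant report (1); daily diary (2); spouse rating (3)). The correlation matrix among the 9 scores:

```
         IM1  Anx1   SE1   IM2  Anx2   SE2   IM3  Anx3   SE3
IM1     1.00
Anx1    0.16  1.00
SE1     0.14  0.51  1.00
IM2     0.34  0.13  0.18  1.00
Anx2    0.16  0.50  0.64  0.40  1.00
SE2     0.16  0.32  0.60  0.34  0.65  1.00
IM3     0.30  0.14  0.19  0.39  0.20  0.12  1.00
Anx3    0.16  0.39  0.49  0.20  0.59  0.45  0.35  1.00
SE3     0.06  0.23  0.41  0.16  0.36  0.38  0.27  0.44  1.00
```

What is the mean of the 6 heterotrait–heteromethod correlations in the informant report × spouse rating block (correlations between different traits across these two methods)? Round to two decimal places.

0.21

HTHM values (method 1 × method 3): 0.16, 0.06, 0.14, 0.23, 0.19, 0.49; mean = 1.27/6 = 0.21.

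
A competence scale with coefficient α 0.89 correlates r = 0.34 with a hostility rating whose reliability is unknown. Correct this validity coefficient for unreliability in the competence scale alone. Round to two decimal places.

0.36

Single correction: r_c = r_obs / √r_xx = 0.34 / √0.89 = 0.34 / 0.9434 ≈ 0.36.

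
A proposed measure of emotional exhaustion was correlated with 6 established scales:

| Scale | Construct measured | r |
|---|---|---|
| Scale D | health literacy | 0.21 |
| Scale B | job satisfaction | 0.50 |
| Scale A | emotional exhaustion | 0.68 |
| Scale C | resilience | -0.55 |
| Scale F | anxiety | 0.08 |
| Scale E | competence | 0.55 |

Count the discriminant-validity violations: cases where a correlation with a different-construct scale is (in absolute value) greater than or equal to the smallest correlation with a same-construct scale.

0

Convergent (same construct = emotional exhaustion): Scale A.
Smallest convergent = 0.68. Discriminant |r|: 0.21, 0.50, 0.55, 0.08, 0.55; count ≥ 0.68 → 0.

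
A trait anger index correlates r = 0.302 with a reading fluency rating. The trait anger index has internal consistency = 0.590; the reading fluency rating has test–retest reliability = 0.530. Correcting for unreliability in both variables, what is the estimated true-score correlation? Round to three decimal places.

0.540

r_true = r_obs / √(r_xx · r_yy) = 0.302 / √(0.590 × 0.530) = 0.302 / √0.312700 = 0.302 / 0.5592 ≈ 0.540.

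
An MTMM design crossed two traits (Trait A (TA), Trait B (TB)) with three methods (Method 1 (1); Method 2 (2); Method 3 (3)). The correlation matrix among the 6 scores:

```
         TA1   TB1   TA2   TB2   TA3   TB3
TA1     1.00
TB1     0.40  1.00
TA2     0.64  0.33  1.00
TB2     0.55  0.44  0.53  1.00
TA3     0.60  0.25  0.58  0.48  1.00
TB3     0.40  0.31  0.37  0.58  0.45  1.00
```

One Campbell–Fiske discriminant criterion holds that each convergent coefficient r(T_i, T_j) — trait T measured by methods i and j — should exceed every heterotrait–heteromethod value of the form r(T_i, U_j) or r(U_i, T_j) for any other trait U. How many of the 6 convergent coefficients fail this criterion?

Checking each validity diagonal entry against its comparison values:
TA (methods 1·2): 0.64 vs {0.55, 0.33} → pass.
TA (methods 1·3): 0.60 vs {0.40, 0.25} → pass.
TA (methods 2·3): 0.58 vs {0.37, 0.48} → pass.
TB (methods 1·2): 0.44 vs {0.33, 0.55} → fail.
TB (methods 1·3): 0.31 vs {0.25, 0.40} → fail.
TB (methods 2·3): 0.58 vs {0.48, 0.37} → pass.
2 of 6 fail.

2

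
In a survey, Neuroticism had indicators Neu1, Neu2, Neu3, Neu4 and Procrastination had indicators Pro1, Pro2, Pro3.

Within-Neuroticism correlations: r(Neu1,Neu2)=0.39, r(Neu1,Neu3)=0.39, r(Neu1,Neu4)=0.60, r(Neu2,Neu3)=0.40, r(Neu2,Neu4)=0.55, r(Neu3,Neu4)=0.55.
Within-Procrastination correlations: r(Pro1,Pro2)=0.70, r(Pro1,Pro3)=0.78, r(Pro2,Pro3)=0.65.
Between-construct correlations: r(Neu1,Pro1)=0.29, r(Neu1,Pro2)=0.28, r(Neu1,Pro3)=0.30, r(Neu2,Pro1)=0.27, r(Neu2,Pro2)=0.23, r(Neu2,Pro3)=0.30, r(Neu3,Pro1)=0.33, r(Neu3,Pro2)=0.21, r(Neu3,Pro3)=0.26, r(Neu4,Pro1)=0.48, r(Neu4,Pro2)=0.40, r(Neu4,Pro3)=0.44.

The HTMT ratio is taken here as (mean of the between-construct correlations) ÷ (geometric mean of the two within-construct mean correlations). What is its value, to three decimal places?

Mean heterotrait r = 3.79/12 = 0.3158.
Mean within-Neu = 2.88/6 = 0.4800; mean within-Pro = 2.13/3 = 0.7100.
Geometric mean = √(0.4800 × 0.7100) = 0.5838.
HTMT = 0.3158 / 0.5838 = 0.541.

0.541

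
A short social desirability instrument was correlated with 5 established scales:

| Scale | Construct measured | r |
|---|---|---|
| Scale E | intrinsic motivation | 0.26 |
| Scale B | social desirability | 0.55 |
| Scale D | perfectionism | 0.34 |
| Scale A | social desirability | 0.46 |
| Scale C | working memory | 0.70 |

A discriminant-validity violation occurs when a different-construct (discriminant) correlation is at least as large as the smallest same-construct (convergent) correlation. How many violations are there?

1

Convergent (same construct = social desirability): Scale B, Scale A.
Smallest convergent = 0.46. Discriminant values: 0.26, 0.34, 0.70; count ≥ 0.46 → 1.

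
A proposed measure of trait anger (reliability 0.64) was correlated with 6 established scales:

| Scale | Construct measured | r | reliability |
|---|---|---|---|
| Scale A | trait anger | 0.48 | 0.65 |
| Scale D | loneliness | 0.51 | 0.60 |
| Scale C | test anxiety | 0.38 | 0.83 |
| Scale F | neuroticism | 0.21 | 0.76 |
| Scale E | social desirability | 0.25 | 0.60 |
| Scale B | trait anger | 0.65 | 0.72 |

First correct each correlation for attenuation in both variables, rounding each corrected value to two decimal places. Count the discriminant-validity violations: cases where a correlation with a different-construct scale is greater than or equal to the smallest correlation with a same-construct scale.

Disattenuated r (r / √(r_scale · r_new)):
  Scale A (conv): 0.48 / √(0.65·0.64) = 0.74
  Scale D (disc): 0.51 / √(0.60·0.64) = 0.82
  Scale C (disc): 0.38 / √(0.83·0.64) = 0.52
  Scale F (disc): 0.21 / √(0.76·0.64) = 0.30
  Scale E (disc): 0.25 / √(0.60·0.64) = 0.40
  Scale B (conv): 0.65 / √(0.72·0.64) = 0.96
Smallest convergent = 0.74. Discriminant values: 0.82, 0.52, 0.30, 0.40; count ≥ 0.74 → 1.

1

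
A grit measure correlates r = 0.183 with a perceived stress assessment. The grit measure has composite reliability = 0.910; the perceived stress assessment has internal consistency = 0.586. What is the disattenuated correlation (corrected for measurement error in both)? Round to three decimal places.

r_true = r_obs / √(r_xx · r_yy) = 0.183 / √(0.910 × 0.586) = 0.183 / √0.533260 = 0.183 / 0.7302 ≈ 0.251.

0.251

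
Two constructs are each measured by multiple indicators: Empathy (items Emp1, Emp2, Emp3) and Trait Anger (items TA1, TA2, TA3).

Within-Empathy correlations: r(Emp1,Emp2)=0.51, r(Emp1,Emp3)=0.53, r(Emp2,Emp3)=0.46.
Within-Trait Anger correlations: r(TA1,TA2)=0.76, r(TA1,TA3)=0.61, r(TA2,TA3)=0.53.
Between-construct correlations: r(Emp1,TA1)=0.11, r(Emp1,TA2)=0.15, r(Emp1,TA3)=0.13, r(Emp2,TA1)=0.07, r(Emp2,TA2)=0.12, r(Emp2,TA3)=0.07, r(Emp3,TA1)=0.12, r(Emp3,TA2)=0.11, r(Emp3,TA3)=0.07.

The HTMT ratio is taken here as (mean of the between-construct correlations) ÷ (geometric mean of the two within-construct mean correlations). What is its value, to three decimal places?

Between-construct mean = 0.95/9 = 0.1056.
Mean within-Emp = 1.50/3 = 0.5000; mean within-TA = 1.90/3 = 0.6333.
Geometric mean = √(0.5000 × 0.6333) = 0.5627.
HTMT = 0.1056 / 0.5627 = 0.188.

0.188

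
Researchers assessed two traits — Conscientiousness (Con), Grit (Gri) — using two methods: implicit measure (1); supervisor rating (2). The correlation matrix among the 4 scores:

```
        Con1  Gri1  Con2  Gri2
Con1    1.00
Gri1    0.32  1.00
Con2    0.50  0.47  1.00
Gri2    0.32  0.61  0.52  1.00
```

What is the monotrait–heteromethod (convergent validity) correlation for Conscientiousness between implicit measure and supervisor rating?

Same trait (Con), different methods: r(Con1, Con2) = 0.50.

0.50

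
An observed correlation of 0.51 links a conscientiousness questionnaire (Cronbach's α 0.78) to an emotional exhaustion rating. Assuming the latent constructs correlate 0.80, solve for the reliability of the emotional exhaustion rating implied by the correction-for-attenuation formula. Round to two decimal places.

r_true = r_obs / √(r_xx · r_yy) ⇒ 0.80 = 0.51 / √(0.78 · r_yy).
√(0.78 · r_yy) = 0.51 / 0.80 = 0.6375; 0.78 · r_yy = 0.4064; r_yy = 0.4064 / 0.78 ≈ 0.52.

0.52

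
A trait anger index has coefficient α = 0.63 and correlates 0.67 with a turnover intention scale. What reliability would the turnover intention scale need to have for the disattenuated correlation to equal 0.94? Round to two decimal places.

r_true = r_obs / √(r_xx · r_yy) ⇒ 0.94 = 0.67 / √(0.63 · r_yy).
√(0.63 · r_yy) = 0.67 / 0.94 = 0.7128; 0.63 · r_yy = 0.5081; r_yy = 0.5081 / 0.63 ≈ 0.81.

0.81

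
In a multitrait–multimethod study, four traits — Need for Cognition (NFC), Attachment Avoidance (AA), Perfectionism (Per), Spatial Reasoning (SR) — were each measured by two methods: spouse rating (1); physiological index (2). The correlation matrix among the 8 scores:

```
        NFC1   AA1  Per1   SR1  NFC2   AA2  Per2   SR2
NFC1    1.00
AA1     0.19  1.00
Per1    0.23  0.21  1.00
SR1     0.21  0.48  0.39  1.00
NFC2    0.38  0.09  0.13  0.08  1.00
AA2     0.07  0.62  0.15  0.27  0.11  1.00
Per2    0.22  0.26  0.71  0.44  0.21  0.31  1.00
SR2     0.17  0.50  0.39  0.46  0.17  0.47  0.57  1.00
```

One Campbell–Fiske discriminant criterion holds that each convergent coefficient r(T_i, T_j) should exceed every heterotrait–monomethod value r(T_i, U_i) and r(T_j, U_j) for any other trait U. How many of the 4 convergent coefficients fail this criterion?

Convergent coefficients and their comparison sets:
NFC (methods 1·2): 0.38 vs {0.19, 0.11, 0.23, 0.21, 0.21, 0.17} → pass.
AA (methods 1·2): 0.62 vs {0.19, 0.11, 0.21, 0.31, 0.48, 0.47} → pass.
Per (methods 1·2): 0.71 vs {0.23, 0.21, 0.21, 0.31, 0.39, 0.57} → pass.
SR (methods 1·2): 0.46 vs {0.21, 0.17, 0.48, 0.47, 0.39, 0.57} → fail.
1 of 4 fail.

1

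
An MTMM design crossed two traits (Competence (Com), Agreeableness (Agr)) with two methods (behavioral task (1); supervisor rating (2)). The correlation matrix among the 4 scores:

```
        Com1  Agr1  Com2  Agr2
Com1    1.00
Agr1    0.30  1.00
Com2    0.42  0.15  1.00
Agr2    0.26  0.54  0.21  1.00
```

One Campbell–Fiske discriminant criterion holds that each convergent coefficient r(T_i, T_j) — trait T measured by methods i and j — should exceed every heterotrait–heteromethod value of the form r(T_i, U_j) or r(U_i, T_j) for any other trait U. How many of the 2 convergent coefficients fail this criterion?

Convergent coefficients and their comparison sets:
Com (methods 1·2): 0.42 vs {0.26, 0.15} → pass.
Agr (methods 1·2): 0.54 vs {0.15, 0.26} → pass.
0 of 2 fail.

0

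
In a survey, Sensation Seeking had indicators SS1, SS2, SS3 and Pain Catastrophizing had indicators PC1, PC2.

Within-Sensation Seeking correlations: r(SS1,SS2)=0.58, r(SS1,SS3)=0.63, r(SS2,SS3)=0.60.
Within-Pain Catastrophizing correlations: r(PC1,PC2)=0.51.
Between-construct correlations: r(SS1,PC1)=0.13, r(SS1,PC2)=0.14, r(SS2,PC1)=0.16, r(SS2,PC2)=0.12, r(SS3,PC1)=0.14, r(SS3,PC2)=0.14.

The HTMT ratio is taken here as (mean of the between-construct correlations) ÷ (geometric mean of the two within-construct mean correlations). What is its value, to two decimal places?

Mean between = 0.83/6 = 0.1383.
Mean within-SS = 1.81/3 = 0.6033; mean within-PC = 0.51/1 = 0.5100.
Geometric mean = √(0.6033 × 0.5100) = 0.5547.
HTMT = 0.1383 / 0.5547 = 0.25.

0.25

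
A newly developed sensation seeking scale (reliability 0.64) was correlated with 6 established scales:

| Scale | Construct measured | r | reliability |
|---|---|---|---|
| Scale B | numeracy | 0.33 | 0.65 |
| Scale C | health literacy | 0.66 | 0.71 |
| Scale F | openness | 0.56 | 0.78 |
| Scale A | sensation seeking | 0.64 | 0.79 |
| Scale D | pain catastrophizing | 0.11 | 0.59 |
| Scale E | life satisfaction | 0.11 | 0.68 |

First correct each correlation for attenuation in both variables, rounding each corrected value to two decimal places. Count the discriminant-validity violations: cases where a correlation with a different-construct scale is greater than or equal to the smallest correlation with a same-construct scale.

1

Disattenuated r (r / √(r_scale · r_new)):
  Scale B (disc): 0.33 / √(0.65·0.64) = 0.51
  Scale C (disc): 0.66 / √(0.71·0.64) = 0.98
  Scale F (disc): 0.56 / √(0.78·0.64) = 0.79
  Scale A (conv): 0.64 / √(0.79·0.64) = 0.90
  Scale D (disc): 0.11 / √(0.59·0.64) = 0.18
  Scale E (disc): 0.11 / √(0.68·0.64) = 0.17
Smallest convergent = 0.90. Discriminant values: 0.51, 0.98, 0.79, 0.18, 0.17; count ≥ 0.90 → 1.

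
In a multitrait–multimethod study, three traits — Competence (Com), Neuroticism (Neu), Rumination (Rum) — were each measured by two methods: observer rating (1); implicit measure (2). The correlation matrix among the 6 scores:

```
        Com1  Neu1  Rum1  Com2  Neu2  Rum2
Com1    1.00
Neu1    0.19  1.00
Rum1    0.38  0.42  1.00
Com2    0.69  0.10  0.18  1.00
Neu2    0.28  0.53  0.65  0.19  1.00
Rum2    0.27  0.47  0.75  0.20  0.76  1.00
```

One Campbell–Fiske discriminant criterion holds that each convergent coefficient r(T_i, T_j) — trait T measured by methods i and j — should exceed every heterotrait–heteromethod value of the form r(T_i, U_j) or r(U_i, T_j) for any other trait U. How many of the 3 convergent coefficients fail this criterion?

1

Each convergent coefficient versus the relevant comparison correlations:
Com (methods 1·2): 0.69 vs {0.28, 0.10, 0.27, 0.18} → pass.
Neu (methods 1·2): 0.53 vs {0.10, 0.28, 0.47, 0.65} → fail.
Rum (methods 1·2): 0.75 vs {0.18, 0.27, 0.65, 0.47} → pass.
1 of 3 fail.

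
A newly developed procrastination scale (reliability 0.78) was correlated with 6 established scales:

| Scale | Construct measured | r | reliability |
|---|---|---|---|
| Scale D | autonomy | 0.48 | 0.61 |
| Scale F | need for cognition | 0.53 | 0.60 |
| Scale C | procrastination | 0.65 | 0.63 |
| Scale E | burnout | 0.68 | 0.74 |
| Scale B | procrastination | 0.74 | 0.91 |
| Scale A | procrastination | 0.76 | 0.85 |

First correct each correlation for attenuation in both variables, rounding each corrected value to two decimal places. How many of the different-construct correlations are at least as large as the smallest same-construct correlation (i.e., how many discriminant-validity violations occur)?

1

Disattenuated r (r / √(r_scale · r_new)):
  Scale D (disc): 0.48 / √(0.61·0.78) = 0.70
  Scale F (disc): 0.53 / √(0.60·0.78) = 0.77
  Scale C (conv): 0.65 / √(0.63·0.78) = 0.93
  Scale E (disc): 0.68 / √(0.74·0.78) = 0.90
  Scale B (conv): 0.74 / √(0.91·0.78) = 0.88
  Scale A (conv): 0.76 / √(0.85·0.78) = 0.93
Smallest convergent = 0.88. Discriminant values: 0.70, 0.77, 0.90; count ≥ 0.88 → 1.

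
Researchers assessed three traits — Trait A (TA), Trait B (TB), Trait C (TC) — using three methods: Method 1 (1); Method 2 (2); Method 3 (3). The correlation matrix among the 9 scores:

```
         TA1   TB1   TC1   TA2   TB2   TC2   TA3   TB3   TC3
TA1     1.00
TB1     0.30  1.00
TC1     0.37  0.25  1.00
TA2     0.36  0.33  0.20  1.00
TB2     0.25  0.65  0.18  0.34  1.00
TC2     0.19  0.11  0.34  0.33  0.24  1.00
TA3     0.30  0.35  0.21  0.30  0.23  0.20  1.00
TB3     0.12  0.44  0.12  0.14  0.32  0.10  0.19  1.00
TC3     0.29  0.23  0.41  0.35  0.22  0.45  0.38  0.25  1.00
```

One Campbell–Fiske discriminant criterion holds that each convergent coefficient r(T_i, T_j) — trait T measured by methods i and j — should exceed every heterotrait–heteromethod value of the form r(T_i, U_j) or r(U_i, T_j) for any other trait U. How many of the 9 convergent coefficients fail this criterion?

Checking each validity diagonal entry against its comparison values:
TA (methods 1·2): 0.36 vs {0.25, 0.33, 0.19, 0.20} → pass.
TA (methods 1·3): 0.30 vs {0.12, 0.35, 0.29, 0.21} → fail.
TA (methods 2·3): 0.30 vs {0.14, 0.23, 0.35, 0.20} → fail.
TB (methods 1·2): 0.65 vs {0.33, 0.25, 0.11, 0.18} → pass.
TB (methods 1·3): 0.44 vs {0.35, 0.12, 0.23, 0.12} → pass.
TB (methods 2·3): 0.32 vs {0.23, 0.14, 0.22, 0.10} → pass.
TC (methods 1·2): 0.34 vs {0.20, 0.19, 0.18, 0.11} → pass.
TC (methods 1·3): 0.41 vs {0.21, 0.29, 0.12, 0.23} → pass.
TC (methods 2·3): 0.45 vs {0.20, 0.35, 0.10, 0.22} → pass.
2 of 9 fail.

2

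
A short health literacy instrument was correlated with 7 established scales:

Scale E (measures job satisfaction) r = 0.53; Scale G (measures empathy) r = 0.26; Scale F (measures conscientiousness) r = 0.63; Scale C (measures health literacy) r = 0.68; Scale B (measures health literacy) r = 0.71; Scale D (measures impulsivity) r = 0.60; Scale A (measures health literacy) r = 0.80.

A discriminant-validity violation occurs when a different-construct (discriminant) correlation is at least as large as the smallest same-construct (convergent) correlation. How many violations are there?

Convergent (same construct = health literacy): Scale C, Scale B, Scale A.
Smallest convergent = 0.68. Discriminant values: 0.53, 0.26, 0.63, 0.60; count ≥ 0.68 → 0.

0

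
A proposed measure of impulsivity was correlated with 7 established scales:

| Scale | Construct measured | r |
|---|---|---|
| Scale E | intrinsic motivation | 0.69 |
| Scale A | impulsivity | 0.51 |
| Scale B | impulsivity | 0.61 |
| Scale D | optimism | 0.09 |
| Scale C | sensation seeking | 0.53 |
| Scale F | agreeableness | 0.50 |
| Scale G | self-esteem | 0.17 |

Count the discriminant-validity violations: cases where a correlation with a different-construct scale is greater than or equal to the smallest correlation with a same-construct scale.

Convergent (same construct = impulsivity): Scale A, Scale B.
Smallest convergent = 0.51. Discriminant values: 0.69, 0.09, 0.53, 0.50, 0.17; count ≥ 0.51 → 2.

2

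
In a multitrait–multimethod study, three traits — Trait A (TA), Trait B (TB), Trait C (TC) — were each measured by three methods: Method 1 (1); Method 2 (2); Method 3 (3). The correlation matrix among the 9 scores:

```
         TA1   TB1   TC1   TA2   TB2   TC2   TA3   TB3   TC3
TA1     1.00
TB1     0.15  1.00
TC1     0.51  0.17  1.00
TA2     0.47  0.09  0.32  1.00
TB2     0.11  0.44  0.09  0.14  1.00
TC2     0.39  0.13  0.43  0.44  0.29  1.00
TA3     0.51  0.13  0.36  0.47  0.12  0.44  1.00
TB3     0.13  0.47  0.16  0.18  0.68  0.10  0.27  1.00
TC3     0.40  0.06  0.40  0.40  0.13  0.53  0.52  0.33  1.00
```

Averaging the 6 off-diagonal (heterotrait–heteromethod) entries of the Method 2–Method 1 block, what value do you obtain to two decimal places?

0.19

HTHM values (method 2 × method 1): 0.09, 0.32, 0.11, 0.09, 0.39, 0.13; mean = 1.13/6 = 0.19.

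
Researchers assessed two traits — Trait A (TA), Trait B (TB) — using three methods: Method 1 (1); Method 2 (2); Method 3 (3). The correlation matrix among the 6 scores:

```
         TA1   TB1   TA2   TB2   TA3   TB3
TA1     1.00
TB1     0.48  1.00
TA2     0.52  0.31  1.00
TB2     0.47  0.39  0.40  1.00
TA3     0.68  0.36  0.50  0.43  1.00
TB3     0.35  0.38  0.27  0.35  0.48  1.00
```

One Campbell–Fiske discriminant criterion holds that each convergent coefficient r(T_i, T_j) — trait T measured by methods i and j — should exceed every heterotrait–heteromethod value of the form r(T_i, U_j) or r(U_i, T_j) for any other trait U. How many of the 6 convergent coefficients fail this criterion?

2

Checking each validity diagonal entry against its comparison values:
TA (methods 1·2): 0.52 vs {0.47, 0.31} → pass.
TA (methods 1·3): 0.68 vs {0.35, 0.36} → pass.
TA (methods 2·3): 0.50 vs {0.27, 0.43} → pass.
TB (methods 1·2): 0.39 vs {0.31, 0.47} → fail.
TB (methods 1·3): 0.38 vs {0.36, 0.35} → pass.
TB (methods 2·3): 0.35 vs {0.43, 0.27} → fail.
2 of 6 fail.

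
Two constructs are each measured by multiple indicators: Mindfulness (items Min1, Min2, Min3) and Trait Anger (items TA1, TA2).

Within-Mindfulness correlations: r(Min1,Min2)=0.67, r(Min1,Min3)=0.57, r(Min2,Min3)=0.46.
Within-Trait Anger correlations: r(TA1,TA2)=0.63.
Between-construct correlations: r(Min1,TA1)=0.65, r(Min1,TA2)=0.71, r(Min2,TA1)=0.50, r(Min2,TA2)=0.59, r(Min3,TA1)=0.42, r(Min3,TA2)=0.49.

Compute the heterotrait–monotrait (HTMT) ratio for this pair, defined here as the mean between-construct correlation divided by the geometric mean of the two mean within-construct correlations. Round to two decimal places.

0.94

Between-construct mean = 3.36/6 = 0.5600.
Mean within-Min = 1.70/3 = 0.5667; mean within-TA = 0.63/1 = 0.6300.
Geometric mean = √(0.5667 × 0.6300) = 0.5975.
HTMT = 0.5600 / 0.5975 = 0.94.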